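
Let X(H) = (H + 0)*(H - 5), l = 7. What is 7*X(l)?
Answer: 98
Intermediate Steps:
X(H) = H*(-5 + H)
7*X(l) = 7*(7*(-5 + 7)) = 7*(7*2) = 7*14 = 98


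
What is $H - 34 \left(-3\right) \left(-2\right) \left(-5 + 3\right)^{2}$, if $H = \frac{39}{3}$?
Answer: $-803$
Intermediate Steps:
$H = 13$ ($H = 39 \cdot \frac{1}{3} = 13$)
$H - 34 \left(-3\right) \left(-2\right) \left(-5 + 3\right)^{2} = 13 - 34 \left(-3\right) \left(-2\right) \left(-5 + 3\right)^{2} = 13 - 34 \cdot 6 \left(-2\right)^{2} = 13 - 34 \cdot 6 \cdot 4 = 13 - 816 = -803$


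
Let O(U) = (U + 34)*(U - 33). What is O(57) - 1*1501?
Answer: 683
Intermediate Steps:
O(U) = (-33 + U)*(34 + U) (O(U) = (34 + U)*(-33 + U) = (-33 + U)*(34 + U))
O(57) - 1*1501 = (-1122 + 57 + 57²) - 1*1501 = (-1122 + 57 + 3249) - 1501 = 2184 - 1501 = 683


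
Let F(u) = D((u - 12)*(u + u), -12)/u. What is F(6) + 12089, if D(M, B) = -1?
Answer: 72533/6 ≈ 12089.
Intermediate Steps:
F(u) = -1/u
F(6) + 12089 = -1/6 + 12089 = 72533/6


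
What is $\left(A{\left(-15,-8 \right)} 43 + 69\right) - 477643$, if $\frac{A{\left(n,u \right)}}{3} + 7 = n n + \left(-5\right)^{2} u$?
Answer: $-475252$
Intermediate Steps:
$A{\left(n,u \right)} = -21 + 3 n^{2} + 75 u$ ($A{\left(n,u \right)} = -21 + 3 \left(n n + \left(-5\right)^{2} u\right) = -21 + 3 \left(n^{2} + 25 u\right) = -21 + \left(3 n^{2} + 75 u\right) = -21 + 3 n^{2} + 75 u$)
$\left(A{\left(-15,-8 \right)} 43 + 69\right) - 477643 = \left(\left(-21 + 3 \left(-15\right)^{2} + 75 \left(-8\right)\right) 43 + 69\right) - 477643 = \left(\left(-21 + 3 \cdot 225 - 600\right) 43 + 69\right) - 477643 = \left(\left(-21 + 675 - 600\right) 43 + 69\right) - 477643 = \left(54 \cdot 43 + 69\right) - 477643 = \left(2322 + 69\right) - 477643 = 2391 - 477643 = -475252$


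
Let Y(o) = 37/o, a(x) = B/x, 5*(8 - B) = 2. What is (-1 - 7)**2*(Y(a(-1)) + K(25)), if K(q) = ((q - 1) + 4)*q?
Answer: 845280/19 ≈ 44488.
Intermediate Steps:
B = 38/5 (B = 8 - 1/5*2 = 8 - 2/5 = 38/5 ≈ 7.6000)
a(x) = 38/(5*x)
K(q) = q*(3 + q) (K(q) = ((-1 + q) + 4)*q = (3 + q)*q = q*(3 + q))
(-1 - 7)**2*(Y(a(-1)) + K(25)) = (-1 - 7)**2*(37/(((38/5)/(-1))) + 25*(3 + 25)) = (-8)**2*(37/(((38/5)*(-1))) + 25*28) = 64*(37/(-38/5) + 700) = 64*(37*(-5/38) + 700) = 64*(-185/38 + 700) = 64*(26415/38) = 845280/19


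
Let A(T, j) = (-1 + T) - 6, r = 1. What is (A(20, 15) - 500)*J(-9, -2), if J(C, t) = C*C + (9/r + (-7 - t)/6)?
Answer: -260545/6 ≈ -43424.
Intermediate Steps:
A(T, j) = -7 + T
J(C, t) = 47/6 + C² - t/6 (J(C, t) = C*C + (9/1 + (-7 - t)/6) = C² + (9*1 + (-7 - t)*(⅙)) = C² + (9 + (-7/6 - t/6)) = C² + (47/6 - t/6) = 47/6 + C² - t/6)
(A(20, 15) - 500)*J(-9, -2) = ((-7 + 20) - 500)*(47/6 + (-9)² - ⅙*(-2)) = (13 - 500)*(47/6 + 81 + ⅓) = -487*535/6 = -260545/6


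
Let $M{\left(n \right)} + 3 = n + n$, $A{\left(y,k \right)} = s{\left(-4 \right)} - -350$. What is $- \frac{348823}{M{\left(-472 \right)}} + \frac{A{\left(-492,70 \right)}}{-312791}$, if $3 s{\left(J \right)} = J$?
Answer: $\frac{327325094417}{888639231} \approx 368.34$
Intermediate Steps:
$s{\left(J \right)} = \frac{J}{3}$
$A{\left(y,k \right)} = \frac{1046}{3}$ ($A{\left(y,k \right)} = \frac{1}{3} \left(-4\right) - -350 = - \frac{4}{3} + 350 = \frac{1046}{3}$)
$M{\left(n \right)} = -3 + 2 n$ ($M{\left(n \right)} = -3 + \left(n + n\right) = -3 + 2 n$)
$- \frac{348823}{M{\left(-472 \right)}} + \frac{A{\left(-492,70 \right)}}{-312791} = - \frac{348823}{-3 + 2 \left(-472\right)} + \frac{1046}{3 \left(-312791\right)} = - \frac{348823}{-3 - 944} + \frac{1046}{3} \left(- \frac{1}{312791}\right) = - \frac{348823}{-947} - \frac{1046}{938373} = \left(-348823\right) \left(- \frac{1}{947}\right) - \frac{1046}{938373} = \frac{348823}{947} - \frac{1046}{938373} = \frac{327325094417}{888639231}$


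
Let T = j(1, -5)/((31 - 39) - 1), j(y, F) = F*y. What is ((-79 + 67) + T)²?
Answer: 10609/81 ≈ 130.98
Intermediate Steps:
T = 5/9 (T = (-5*1)/((31 - 39) - 1) = -5/(-8 - 1) = -5/(-9) = -5*(-⅑) = 5/9 ≈ 0.55556)
((-79 + 67) + T)² = ((-79 + 67) + 5/9)² = (-12 + 5/9)² = (-103/9)² = 10609/81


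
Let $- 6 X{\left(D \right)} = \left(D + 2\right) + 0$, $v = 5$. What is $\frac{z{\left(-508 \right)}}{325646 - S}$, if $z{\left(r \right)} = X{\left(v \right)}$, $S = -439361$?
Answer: $- \frac{7}{4590042} \approx -1.525 \cdot 10^{-6}$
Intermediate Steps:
$X{\left(D \right)} = - \frac{1}{3} - \frac{D}{6}$ ($X{\left(D \right)} = - \frac{\left(D + 2\right) + 0}{6} = - \frac{\left(2 + D\right) + 0}{6} = - \frac{2 + D}{6} = - \frac{1}{3} - \frac{D}{6}$)
$z{\left(r \right)} = - \frac{7}{6}$ ($z{\left(r \right)} = - \frac{1}{3} - \frac{5}{6} = - \frac{7}{6}$)
$\frac{z{\left(-508 \right)}}{325646 - S} = - \frac{7}{6 \left(325646 - -439361\right)} = - \frac{7}{6 \left(325646 + 439361\right)} = - \frac{7}{6 \cdot 765007} = \left(- \frac{7}{6}\right) \frac{1}{765007} = - \frac{7}{4590042}$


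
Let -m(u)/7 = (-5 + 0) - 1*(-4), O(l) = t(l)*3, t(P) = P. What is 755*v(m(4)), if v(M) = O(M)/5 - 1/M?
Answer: 21442/7 ≈ 3063.1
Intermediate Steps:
O(l) = 3*l (O(l) = l*3 = 3*l)
m(u) = 7 (m(u) = -7*((-5 + 0) - 1*(-4)) = -7*(-5 + 4) = -7*(-1) = 7)
v(M) = -1/M + 3*M/5 (v(M) = (3*M)/5 - 1/M = (3*M)*(1/5) - 1/M = 3*M/5 - 1/M = -1/M + 3*M/5)
755*v(m(4)) = 755*(-1/7 + (3/5)*7) = 755*(-1*1/7 + 21/5) = 755*(-1/7 + 21/5) = 755*(142/35) = 21442/7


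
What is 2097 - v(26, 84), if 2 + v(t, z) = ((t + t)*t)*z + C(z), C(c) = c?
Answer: -111553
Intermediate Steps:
v(t, z) = -2 + z + 2*z*t² (v(t, z) = -2 + (((t + t)*t)*z + z) = -2 + (((2*t)*t)*z + z) = -2 + ((2*t²)*z + z) = -2 + (2*z*t² + z) = -2 + (z + 2*z*t²) = -2 + z + 2*z*t²)
2097 - v(26, 84) = 2097 - (-2 + 84 + 2*84*26²) = 2097 - (-2 + 84 + 2*84*676) = 2097 - (-2 + 84 + 113568) = 2097 - 1*113650 = 2097 - 113650 = -111553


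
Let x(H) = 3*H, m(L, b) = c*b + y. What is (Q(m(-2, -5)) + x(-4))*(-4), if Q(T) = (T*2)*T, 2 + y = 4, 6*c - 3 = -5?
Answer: -536/9 ≈ -59.556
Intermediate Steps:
c = -⅓ (c = ½ + (⅙)*(-5) = ½ - ⅚ = -⅓ ≈ -0.33333)
y = 2 (y = -2 + 4 = 2)
m(L, b) = 2 - b/3 (m(L, b) = -b/3 + 2 = 2 - b/3)
Q(T) = 2*T² (Q(T) = (2*T)*T = 2*T²)
(Q(m(-2, -5)) + x(-4))*(-4) = (2*(2 - ⅓*(-5))² + 3*(-4))*(-4) = (2*(2 + 5/3)² - 12)*(-4) = (2*(11/3)² - 12)*(-4) = (2*(121/9) - 12)*(-4) = (242/9 - 12)*(-4) = (134/9)*(-4) = -536/9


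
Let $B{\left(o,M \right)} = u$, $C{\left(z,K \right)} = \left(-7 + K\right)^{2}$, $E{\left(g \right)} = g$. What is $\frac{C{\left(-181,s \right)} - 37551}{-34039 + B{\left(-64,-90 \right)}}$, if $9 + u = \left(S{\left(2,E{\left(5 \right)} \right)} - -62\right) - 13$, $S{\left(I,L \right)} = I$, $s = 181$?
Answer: $\frac{7275}{33997} \approx 0.21399$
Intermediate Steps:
$u = 42$ ($u = -9 + \left(\left(2 - -62\right) - 13\right) = -9 + \left(\left(2 + 62\right) - 13\right) = -9 + \left(64 - 13\right) = -9 + 51 = 42$)
$B{\left(o,M \right)} = 42$
$\frac{C{\left(-181,s \right)} - 37551}{-34039 + B{\left(-64,-90 \right)}} = \frac{\left(-7 + 181\right)^{2} - 37551}{-34039 + 42} = \frac{174^{2} - 37551}{-33997} = \left(30276 - 37551\right) \left(- \frac{1}{33997}\right) = \left(-7275\right) \left(- \frac{1}{33997}\right) = \frac{7275}{33997}$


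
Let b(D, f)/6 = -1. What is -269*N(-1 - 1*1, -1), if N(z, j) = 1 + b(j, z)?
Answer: 1345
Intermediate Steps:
b(D, f) = -6 (b(D, f) = 6*(-1) = -6)
N(z, j) = -5 (N(z, j) = 1 - 6 = -5)
-269*N(-1 - 1*1, -1) = -269*(-5) = 1345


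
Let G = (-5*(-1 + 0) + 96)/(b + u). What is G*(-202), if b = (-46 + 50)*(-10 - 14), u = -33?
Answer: 20402/129 ≈ 158.16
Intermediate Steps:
b = -96 (b = 4*(-24) = -96)
G = -101/129 (G = (-5*(-1 + 0) + 96)/(-96 - 33) = (-5*(-1) + 96)/(-129) = (5 + 96)*(-1/129) = 101*(-1/129) = -101/129 ≈ -0.78295)
G*(-202) = -101/129*(-202) = 20402/129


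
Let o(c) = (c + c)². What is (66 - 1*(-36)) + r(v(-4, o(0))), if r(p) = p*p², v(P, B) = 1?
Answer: 103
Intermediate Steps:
o(c) = 4*c² (o(c) = (2*c)² = 4*c²)
r(p) = p³
(66 - 1*(-36)) + r(v(-4, o(0))) = (66 - 1*(-36)) + 1³ = (66 + 36) + 1 = 102 + 1 = 103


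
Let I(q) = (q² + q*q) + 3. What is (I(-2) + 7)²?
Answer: 324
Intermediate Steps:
I(q) = 3 + 2*q² (I(q) = (q² + q²) + 3 = 2*q² + 3 = 3 + 2*q²)
(I(-2) + 7)² = ((3 + 2*(-2)²) + 7)² = ((3 + 2*4) + 7)² = ((3 + 8) + 7)² = (11 + 7)² = 18² = 324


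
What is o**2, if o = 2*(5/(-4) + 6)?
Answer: 361/4 ≈ 90.250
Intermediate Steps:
o = 19/2 (o = 2*(5*(-1/4) + 6) = 2*(-5/4 + 6) = 2*(19/4) = 19/2 ≈ 9.5000)
o**2 = (19/2)**2 = 361/4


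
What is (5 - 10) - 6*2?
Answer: -17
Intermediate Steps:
(5 - 10) - 6*2 = -5 - 12 = -17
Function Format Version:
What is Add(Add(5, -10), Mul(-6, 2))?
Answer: -17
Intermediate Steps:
Add(Add(5, -10), Mul(-6, 2)) = Add(-5, -12) = -17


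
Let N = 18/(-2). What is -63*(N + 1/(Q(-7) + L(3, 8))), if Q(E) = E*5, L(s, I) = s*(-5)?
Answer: 28413/50 ≈ 568.26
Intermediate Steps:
L(s, I) = -5*s
Q(E) = 5*E
N = -9 (N = 18*(-1/2) = -9)
-63*(N + 1/(Q(-7) + L(3, 8))) = -63*(-9 + 1/(5*(-7) - 5*3)) = -63*(-9 + 1/(-35 - 15)) = -63*(-9 + 1/(-50)) = -63*(-9 - 1/50) = -63*(-451/50) = 28413/50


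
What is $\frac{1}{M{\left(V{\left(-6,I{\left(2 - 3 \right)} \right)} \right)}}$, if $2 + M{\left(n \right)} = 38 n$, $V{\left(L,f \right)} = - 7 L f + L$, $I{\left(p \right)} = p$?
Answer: $- \frac{1}{1826} \approx -0.00054764$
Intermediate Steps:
$V{\left(L,f \right)} = L - 7 L f$ ($V{\left(L,f \right)} = - 7 L f + L = L - 7 L f$)
$M{\left(n \right)} = -2 + 38 n$
$\frac{1}{M{\left(V{\left(-6,I{\left(2 - 3 \right)} \right)} \right)}} = \frac{1}{-2 + 38 \left(- 6 \left(1 - 7 \left(2 - 3\right)\right)\right)} = \frac{1}{-2 + 38 \left(- 6 \left(1 - -7\right)\right)} = \frac{1}{-2 + 38 \left(- 6 \left(1 + 7\right)\right)} = \frac{1}{-2 + 38 \left(\left(-6\right) 8\right)} = \frac{1}{-2 + 38 \left(-48\right)} = \frac{1}{-2 - 1824} = \frac{1}{-1826} = - \frac{1}{1826}$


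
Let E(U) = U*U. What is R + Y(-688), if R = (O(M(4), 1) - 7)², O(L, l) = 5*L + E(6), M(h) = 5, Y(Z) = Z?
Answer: 2228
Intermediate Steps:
E(U) = U²
O(L, l) = 36 + 5*L (O(L, l) = 5*L + 6² = 5*L + 36 = 36 + 5*L)
R = 2916 (R = ((36 + 5*5) - 7)² = ((36 + 25) - 7)² = (61 - 7)² = 54² = 2916)
R + Y(-688) = 2916 - 688 = 2228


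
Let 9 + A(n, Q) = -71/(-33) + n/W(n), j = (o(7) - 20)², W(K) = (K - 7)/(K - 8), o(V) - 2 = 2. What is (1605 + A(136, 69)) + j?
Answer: 940843/473 ≈ 1989.1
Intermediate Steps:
o(V) = 4 (o(V) = 2 + 2 = 4)
W(K) = (-7 + K)/(-8 + K)
j = 256 (j = (4 - 20)² = (-16)² = 256)
A(n, Q) = -226/33 + n*(-8 + n)/(-7 + n) (A(n, Q) = -9 + (-71/(-33) + n/(((-7 + n)/(-8 + n)))) = -9 + (-71*(-1/33) + n*((-8 + n)/(-7 + n))) = -9 + (71/33 + n*(-8 + n)/(-7 + n)) = -226/33 + n*(-8 + n)/(-7 + n))
(1605 + A(136, 69)) + j = (1605 + (1582 - 490*136 + 33*136²)/(33*(-7 + 136))) + 256 = (1605 + (1/33)*(1582 - 66640 + 33*18496)/129) + 256 = (1605 + (1/33)*(1/129)*(1582 - 66640 + 610368)) + 256 = (1605 + (1/33)*(1/129)*545310) + 256 = (1605 + 60590/473) + 256 = 819755/473 + 256 = 940843/473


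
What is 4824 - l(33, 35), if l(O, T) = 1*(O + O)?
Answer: 4758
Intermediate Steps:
l(O, T) = 2*O (l(O, T) = 1*(2*O) = 2*O)
4824 - l(33, 35) = 4824 - 2*33 = 4824 - 1*66 = 4824 - 66 = 4758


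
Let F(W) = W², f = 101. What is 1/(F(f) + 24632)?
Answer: 1/34833 ≈ 2.8708e-5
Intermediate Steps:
1/(F(f) + 24632) = 1/(101² + 24632) = 1/(10201 + 24632) = 1/34833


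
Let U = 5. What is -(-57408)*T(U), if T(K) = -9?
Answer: -516672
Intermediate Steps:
-(-57408)*T(U) = -(-57408)*(-9) = -57408*9 = -516672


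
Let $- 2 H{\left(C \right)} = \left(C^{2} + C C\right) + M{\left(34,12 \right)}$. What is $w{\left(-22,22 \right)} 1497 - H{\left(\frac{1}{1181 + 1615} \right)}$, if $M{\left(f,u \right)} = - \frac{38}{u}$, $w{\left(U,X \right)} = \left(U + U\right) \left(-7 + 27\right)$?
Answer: $- \frac{10298626991651}{7817616} \approx -1.3174 \cdot 10^{6}$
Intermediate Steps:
$w{\left(U,X \right)} = 40 U$ ($w{\left(U,X \right)} = 2 U 20 = 40 U$)
$H{\left(C \right)} = \frac{19}{12} - C^{2}$ ($H{\left(C \right)} = - \frac{\left(C^{2} + C C\right) - \frac{38}{12}}{2} = - \frac{\left(C^{2} + C^{2}\right) - \frac{19}{6}}{2} = - \frac{2 C^{2} - \frac{19}{6}}{2} = - \frac{- \frac{19}{6} + 2 C^{2}}{2} = \frac{19}{12} - C^{2}$)
$w{\left(-22,22 \right)} 1497 - H{\left(\frac{1}{1181 + 1615} \right)} = 40 \left(-22\right) 1497 - \left(\frac{19}{12} - \left(\frac{1}{1181 + 1615}\right)^{2}\right) = \left(-880\right) 1497 - \left(\frac{19}{12} - \left(\frac{1}{2796}\right)^{2}\right) = -1317360 - \left(\frac{19}{12} - \left(\frac{1}{2796}\right)^{2}\right) = -1317360 - \left(\frac{19}{12} - \frac{1}{7817616}\right) = -1317360 - \frac{12377891}{7817616} = - \frac{10298626991651}{7817616}$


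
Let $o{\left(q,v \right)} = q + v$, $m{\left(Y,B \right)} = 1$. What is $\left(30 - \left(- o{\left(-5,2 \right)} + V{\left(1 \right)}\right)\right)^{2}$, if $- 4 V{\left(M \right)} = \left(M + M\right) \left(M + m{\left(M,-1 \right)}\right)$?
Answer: $784$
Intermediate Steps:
$V{\left(M \right)} = - \frac{M \left(1 + M\right)}{2}$ ($V{\left(M \right)} = - \frac{\left(M + M\right) \left(M + 1\right)}{4} = - \frac{2 M \left(1 + M\right)}{4} = - \frac{M \left(1 + M\right)}{2}$)
$\left(30 - \left(- o{\left(-5,2 \right)} + V{\left(1 \right)}\right)\right)^{2} = \left(30 + \left(\left(-5 + 2\right) - \left(- \frac{1}{2}\right) 1 \left(1 + 1\right)\right)\right)^{2} = \left(30 - \left(3 - \frac{1}{2} \cdot 2\right)\right)^{2} = \left(30 - 2\right)^{2} = 28^{2} = 784$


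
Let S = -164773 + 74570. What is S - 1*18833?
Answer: -109036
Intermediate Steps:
S = -90203
S - 1*18833 = -90203 - 1*18833 = -90203 - 18833 = -109036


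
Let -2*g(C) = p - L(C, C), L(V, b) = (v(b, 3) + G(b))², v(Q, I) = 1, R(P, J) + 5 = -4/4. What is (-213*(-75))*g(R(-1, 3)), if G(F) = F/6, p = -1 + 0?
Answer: 15975/2 ≈ 7987.5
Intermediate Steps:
R(P, J) = -6 (R(P, J) = -5 - 4/4 = -5 - 4*¼ = -5 - 1 = -6)
p = -1
G(F) = F/6 (G(F) = F*(⅙) = F/6)
L(V, b) = (1 + b/6)²
g(C) = ½ + (6 + C)²/72 (g(C) = -(-1 - (6 + C)²/36)/2 = ½ + (6 + C)²/72)
(-213*(-75))*g(R(-1, 3)) = (-213*(-75))*(½ + (6 - 6)²/72) = 15975*(½ + (1/72)*0²) = 15975*(½ + (1/72)*0) = 15975*(½ + 0) = 15975*(½) = 15975/2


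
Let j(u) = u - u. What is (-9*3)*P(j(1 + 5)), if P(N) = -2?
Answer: 54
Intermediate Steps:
j(u) = 0
(-9*3)*P(j(1 + 5)) = -9*3*(-2) = -27*(-2) = 54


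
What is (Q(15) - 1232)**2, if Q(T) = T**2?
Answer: 1014049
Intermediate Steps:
(Q(15) - 1232)**2 = (15**2 - 1232)**2 = (225 - 1232)**2 = (-1007)**2 = 1014049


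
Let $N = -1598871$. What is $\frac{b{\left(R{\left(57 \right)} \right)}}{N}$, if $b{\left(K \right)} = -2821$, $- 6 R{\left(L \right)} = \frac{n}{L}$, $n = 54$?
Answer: $\frac{2821}{1598871} \approx 0.0017644$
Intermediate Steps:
$R{\left(L \right)} = - \frac{9}{L}$ ($R{\left(L \right)} = - \frac{54 \frac{1}{L}}{6} = - \frac{9}{L}$)
$\frac{b{\left(R{\left(57 \right)} \right)}}{N} = - \frac{2821}{-1598871} = \left(-2821\right) \left(- \frac{1}{1598871}\right) = \frac{2821}{1598871}$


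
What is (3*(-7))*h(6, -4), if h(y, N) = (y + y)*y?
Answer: -1512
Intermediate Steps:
h(y, N) = 2*y² (h(y, N) = (2*y)*y = 2*y²)
(3*(-7))*h(6, -4) = (3*(-7))*(2*6²) = -42*36 = -21*72 = -1512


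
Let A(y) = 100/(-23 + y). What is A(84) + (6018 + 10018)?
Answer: 978296/61 ≈ 16038.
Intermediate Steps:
A(84) + (6018 + 10018) = 100/(-23 + 84) + (6018 + 10018) = 100/61 + 16036 = 978296/61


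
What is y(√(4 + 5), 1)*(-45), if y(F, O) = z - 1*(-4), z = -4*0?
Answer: -180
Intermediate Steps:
z = 0
y(F, O) = 4 (y(F, O) = 0 - 1*(-4) = 0 + 4 = 4)
y(√(4 + 5), 1)*(-45) = 4*(-45) = -180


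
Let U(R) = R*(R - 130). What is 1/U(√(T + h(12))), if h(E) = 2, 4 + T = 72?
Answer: -1/16830 - 13*√70/117810 ≈ -0.00098265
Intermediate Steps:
T = 68 (T = -4 + 72 = 68)
U(R) = R*(-130 + R)
1/U(√(T + h(12))) = 1/(√(68 + 2)*(-130 + √(68 + 2))) = 1/(√70*(-130 + √70)) = √70/(70*(-130 + √70))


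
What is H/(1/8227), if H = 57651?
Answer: 474294777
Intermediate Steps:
H/(1/8227) = 57651/(1/8227) = 57651*8227 = 474294777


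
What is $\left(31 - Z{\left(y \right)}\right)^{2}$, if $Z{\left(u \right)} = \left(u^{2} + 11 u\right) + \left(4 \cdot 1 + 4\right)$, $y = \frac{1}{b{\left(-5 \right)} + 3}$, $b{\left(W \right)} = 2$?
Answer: $\frac{269361}{625} \approx 430.98$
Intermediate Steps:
$y = \frac{1}{5}$ ($y = \frac{1}{2 + 3} = \frac{1}{5} \approx 0.2$)
$Z{\left(u \right)} = 8 + u^{2} + 11 u$ ($Z{\left(u \right)} = \left(u^{2} + 11 u\right) + \left(4 + 4\right) = \left(u^{2} + 11 u\right) + 8 = 8 + u^{2} + 11 u$)
$\left(31 - Z{\left(y \right)}\right)^{2} = \left(31 - \left(8 + \left(\frac{1}{5}\right)^{2} + 11 \cdot \frac{1}{5}\right)\right)^{2} = \left(31 - \left(8 + \frac{1}{25} + \frac{11}{5}\right)\right)^{2} = \left(31 - \frac{256}{25}\right)^{2} = \left(\frac{519}{25}\right)^{2} = \frac{269361}{625}$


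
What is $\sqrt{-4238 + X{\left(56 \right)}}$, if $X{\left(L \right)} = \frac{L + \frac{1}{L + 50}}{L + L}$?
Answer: $\frac{i \sqrt{37328238458}}{2968} \approx 65.096 i$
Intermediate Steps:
$X{\left(L \right)} = \frac{L + \frac{1}{50 + L}}{2 L}$
$\sqrt{-4238 + X{\left(56 \right)}} = \sqrt{-4238 + \frac{1 + 56^{2} + 50 \cdot 56}{2 \cdot 56 \left(50 + 56\right)}} = \sqrt{-4238 + \frac{1}{2} \cdot \frac{1}{56} \cdot \frac{1}{106} \left(1 + 3136 + 2800\right)} = \sqrt{-4238 + \frac{1}{2} \cdot \frac{1}{56} \cdot \frac{1}{106} \cdot 5937} = \sqrt{-4238 + \frac{5937}{11872}} = \sqrt{- \frac{50307599}{11872}} = \frac{i \sqrt{37328238458}}{2968}$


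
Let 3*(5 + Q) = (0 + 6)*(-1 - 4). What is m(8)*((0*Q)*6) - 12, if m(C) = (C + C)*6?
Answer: -12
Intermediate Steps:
Q = -15 (Q = -5 + ((0 + 6)*(-1 - 4))/3 = -5 + (6*(-5))/3 = -5 + (⅓)*(-30) = -5 - 10 = -15)
m(C) = 12*C (m(C) = (2*C)*6 = 12*C)
m(8)*((0*Q)*6) - 12 = (12*8)*((0*(-15))*6) - 12 = 96*(0*6) - 12 = 96*0 - 12 = 0 - 12 = -12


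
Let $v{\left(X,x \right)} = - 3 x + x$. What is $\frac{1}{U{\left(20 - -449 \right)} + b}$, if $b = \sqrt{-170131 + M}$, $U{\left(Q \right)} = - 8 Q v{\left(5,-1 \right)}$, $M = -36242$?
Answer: $- \frac{7504}{56516389} - \frac{i \sqrt{206373}}{56516389} \approx -0.00013278 - 8.0381 \cdot 10^{-6} i$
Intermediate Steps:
$v{\left(X,x \right)} = - 2 x$
$U{\left(Q \right)} = - 16 Q$ ($U{\left(Q \right)} = - 8 Q \left(\left(-2\right) \left(-1\right)\right) = - 8 Q 2 = - 16 Q$)
$b = i \sqrt{206373}$ ($b = \sqrt{-170131 - 36242} = \sqrt{-206373} = i \sqrt{206373} \approx 454.28 i$)
$\frac{1}{U{\left(20 - -449 \right)} + b} = \frac{1}{- 16 \left(20 - -449\right) + i \sqrt{206373}} = \frac{1}{- 16 \left(20 + 449\right) + i \sqrt{206373}} = \frac{1}{\left(-16\right) 469 + i \sqrt{206373}} = \frac{1}{-7504 + i \sqrt{206373}}$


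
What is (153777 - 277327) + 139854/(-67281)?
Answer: -2770902468/22427 ≈ -1.2355e+5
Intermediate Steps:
(153777 - 277327) + 139854/(-67281) = -123550 + 139854*(-1/67281) = -123550 - 46618/22427 = -2770902468/22427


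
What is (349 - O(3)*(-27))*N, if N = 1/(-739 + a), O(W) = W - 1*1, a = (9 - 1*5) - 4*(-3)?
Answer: -403/723 ≈ -0.55740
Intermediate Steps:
a = 16 (a = (9 - 5) + 12 = 4 + 12 = 16)
O(W) = -1 + W (O(W) = W - 1 = -1 + W)
N = -1/723 (N = 1/(-739 + 16) = 1/(-723) = -1/723 ≈ -0.0013831)
(349 - O(3)*(-27))*N = (349 - (-1 + 3)*(-27))*(-1/723) = (349 - 2*(-27))*(-1/723) = (349 - 1*(-54))*(-1/723) = (349 + 54)*(-1/723) = 403*(-1/723) = -403/723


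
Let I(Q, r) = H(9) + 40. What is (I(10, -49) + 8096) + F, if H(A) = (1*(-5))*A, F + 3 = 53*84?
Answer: 12540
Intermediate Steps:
F = 4449 (F = -3 + 53*84 = -3 + 4452 = 4449)
H(A) = -5*A
I(Q, r) = -5 (I(Q, r) = -5*9 + 40 = -45 + 40 = -5)
(I(10, -49) + 8096) + F = (-5 + 8096) + 4449 = 8091 + 4449 = 12540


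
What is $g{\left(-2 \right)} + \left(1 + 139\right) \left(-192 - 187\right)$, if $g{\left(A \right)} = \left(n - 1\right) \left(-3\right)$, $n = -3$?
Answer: $-53048$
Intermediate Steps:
$g{\left(A \right)} = 12$ ($g{\left(A \right)} = \left(-3 - 1\right) \left(-3\right) = \left(-4\right) \left(-3\right) = 12$)
$g{\left(-2 \right)} + \left(1 + 139\right) \left(-192 - 187\right) = 12 + \left(1 + 139\right) \left(-192 - 187\right) = 12 + 140 \left(-379\right) = 12 - 53060 = -53048$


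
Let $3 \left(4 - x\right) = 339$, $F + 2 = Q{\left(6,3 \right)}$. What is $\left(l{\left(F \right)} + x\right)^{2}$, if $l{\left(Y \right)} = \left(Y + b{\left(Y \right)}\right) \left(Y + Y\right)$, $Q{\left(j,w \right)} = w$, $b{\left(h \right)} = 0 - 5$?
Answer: $13689$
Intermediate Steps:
$b{\left(h \right)} = -5$ ($b{\left(h \right)} = 0 - 5 = -5$)
$F = 1$ ($F = -2 + 3 = 1$)
$l{\left(Y \right)} = 2 Y \left(-5 + Y\right)$ ($l{\left(Y \right)} = \left(Y - 5\right) \left(Y + Y\right) = \left(-5 + Y\right) 2 Y = 2 Y \left(-5 + Y\right)$)
$x = -109$ ($x = 4 - 113 = -109$)
$\left(l{\left(F \right)} + x\right)^{2} = \left(2 \cdot 1 \left(-5 + 1\right) - 109\right)^{2} = \left(2 \cdot 1 \left(-4\right) - 109\right)^{2} = \left(-8 - 109\right)^{2} = \left(-117\right)^{2} = 13689$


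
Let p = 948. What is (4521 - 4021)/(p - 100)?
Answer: 125/212 ≈ 0.58962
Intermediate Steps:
(4521 - 4021)/(p - 100) = (4521 - 4021)/(948 - 100) = 500/848 = 500*(1/848) = 125/212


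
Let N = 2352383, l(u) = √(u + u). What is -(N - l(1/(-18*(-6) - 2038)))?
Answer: -2352383 + I*√965/965 ≈ -2.3524e+6 + 0.032191*I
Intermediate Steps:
l(u) = √2*√u (l(u) = √(2*u) = √2*√u)
-(N - l(1/(-18*(-6) - 2038))) = -(2352383 - √2*√(1/(-18*(-6) - 2038))) = -(2352383 - √2*√(1/(108 - 2038))) = -(2352383 - √2*√(1/(-1930))) = -(2352383 - √2*√(-1/1930)) = -(2352383 - √2*I*√1930/1930) = -(2352383 - I*√965/965) = -2352383 + I*√965/965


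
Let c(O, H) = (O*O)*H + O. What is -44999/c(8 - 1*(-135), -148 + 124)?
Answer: 44999/490633 ≈ 0.091716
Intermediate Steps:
c(O, H) = O + H*O² (c(O, H) = O²*H + O = H*O² + O = O + H*O²)
-44999/c(8 - 1*(-135), -148 + 124) = -44999*1/((1 + (-148 + 124)*(8 - 1*(-135)))*(8 - 1*(-135))) = -44999*1/((1 - 24*(8 + 135))*(8 + 135)) = -44999*1/(143*(1 - 24*143)) = -44999*1/(143*(1 - 3432)) = -44999/(143*(-3431)) = -44999/(-490633) = -44999*(-1/490633) = 44999/490633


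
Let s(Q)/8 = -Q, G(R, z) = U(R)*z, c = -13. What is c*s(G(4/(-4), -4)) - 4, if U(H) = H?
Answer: 412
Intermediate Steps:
G(R, z) = R*z
s(Q) = -8*Q (s(Q) = 8*(-Q) = -8*Q)
c*s(G(4/(-4), -4)) - 4 = -(-104)*(4/(-4))*(-4) - 4 = -(-104)*(4*(-1/4))*(-4) - 4 = -(-104)*(-1*(-4)) - 4 = -(-104)*4 - 4 = -13*(-32) - 4 = 416 - 4 = 412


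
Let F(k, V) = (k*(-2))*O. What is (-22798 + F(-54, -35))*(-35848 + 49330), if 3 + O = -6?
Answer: -320467140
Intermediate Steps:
O = -9 (O = -3 - 6 = -9)
F(k, V) = 18*k (F(k, V) = (k*(-2))*(-9) = -2*k*(-9) = 18*k)
(-22798 + F(-54, -35))*(-35848 + 49330) = (-22798 + 18*(-54))*(-35848 + 49330) = (-22798 - 972)*13482 = -23770*13482 = -320467140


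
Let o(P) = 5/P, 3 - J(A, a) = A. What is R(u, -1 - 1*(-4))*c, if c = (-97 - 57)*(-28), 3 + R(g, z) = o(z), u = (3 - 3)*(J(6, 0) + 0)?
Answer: -17248/3 ≈ -5749.3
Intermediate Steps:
J(A, a) = 3 - A
u = 0 (u = (3 - 3)*((3 - 1*6) + 0) = 0*((3 - 6) + 0) = 0*(-3 + 0) = 0*(-3) = 0)
R(g, z) = -3 + 5/z
c = 4312 (c = -154*(-28) = 4312)
R(u, -1 - 1*(-4))*c = (-3 + 5/(-1 - 1*(-4)))*4312 = (-3 + 5/(-1 + 4))*4312 = (-3 + 5/3)*4312 = -4/3*4312 = -17248/3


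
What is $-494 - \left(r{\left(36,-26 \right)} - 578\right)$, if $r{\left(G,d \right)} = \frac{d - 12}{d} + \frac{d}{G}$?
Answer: $\frac{19483}{234} \approx 83.261$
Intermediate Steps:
$r{\left(G,d \right)} = \frac{d}{G} + \frac{-12 + d}{d}$ ($r{\left(G,d \right)} = \frac{-12 + d}{d} + \frac{d}{G} = \frac{d}{G} + \frac{-12 + d}{d}$)
$-494 - \left(r{\left(36,-26 \right)} - 578\right) = -494 - \left(\left(1 - \frac{12}{-26} - \frac{26}{36}\right) - 578\right) = -494 - \left(\left(1 - - \frac{6}{13} - \frac{13}{18}\right) - 578\right) = -494 - \left(\left(1 + \frac{6}{13} - \frac{13}{18}\right) - 578\right) = -494 - \left(\frac{173}{234} - 578\right) = -494 - - \frac{135079}{234} = -494 + \frac{135079}{234} = \frac{19483}{234}$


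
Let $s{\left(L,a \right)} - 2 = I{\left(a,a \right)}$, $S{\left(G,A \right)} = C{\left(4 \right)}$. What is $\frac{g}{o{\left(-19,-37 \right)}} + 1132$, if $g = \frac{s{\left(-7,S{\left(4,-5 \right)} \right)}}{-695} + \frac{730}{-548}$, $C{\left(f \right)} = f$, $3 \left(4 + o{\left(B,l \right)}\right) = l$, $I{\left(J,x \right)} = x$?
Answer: $\frac{10563537197}{9331070} \approx 1132.1$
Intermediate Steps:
$o{\left(B,l \right)} = -4 + \frac{l}{3}$
$S{\left(G,A \right)} = 4$
$s{\left(L,a \right)} = 2 + a$
$g = - \frac{255319}{190430}$ ($g = \frac{2 + 4}{-695} + \frac{730}{-548} = 6 \left(- \frac{1}{695}\right) + 730 \left(- \frac{1}{548}\right) = - \frac{6}{695} - \frac{365}{274} = - \frac{255319}{190430} \approx -1.3407$)
$\frac{g}{o{\left(-19,-37 \right)}} + 1132 = - \frac{255319}{190430 \left(-4 + \frac{1}{3} \left(-37\right)\right)} + 1132 = - \frac{255319}{190430 \left(-4 - \frac{37}{3}\right)} + 1132 = - \frac{255319}{190430 \left(- \frac{49}{3}\right)} + 1132 = \left(- \frac{255319}{190430}\right) \left(- \frac{3}{49}\right) + 1132 = \frac{765957}{9331070} + 1132 = \frac{10563537197}{9331070}$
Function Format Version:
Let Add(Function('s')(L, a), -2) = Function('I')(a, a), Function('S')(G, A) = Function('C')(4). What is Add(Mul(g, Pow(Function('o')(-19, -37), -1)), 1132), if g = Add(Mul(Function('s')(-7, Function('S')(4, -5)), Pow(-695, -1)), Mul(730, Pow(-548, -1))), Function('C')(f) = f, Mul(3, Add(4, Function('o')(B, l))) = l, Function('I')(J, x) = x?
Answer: Rational(10563537197, 9331070) ≈ 1132.1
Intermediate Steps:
Function('o')(B, l) = Add(-4, Mul(Rational(1, 3), l))
Function('S')(G, A) = 4
Function('s')(L, a) = Add(2, a)
g = Rational(-255319, 190430) (g = Add(Mul(Add(2, 4), Pow(-695, -1)), Mul(730, Pow(-548, -1))) = Add(Mul(6, Rational(-1, 695)), Mul(730, Rational(-1, 548))) = Add(Rational(-6, 695), Rational(-365, 274)) = Rational(-255319, 190430) ≈ -1.3407)
Add(Mul(g, Pow(Function('o')(-19, -37), -1)), 1132) = Add(Mul(Rational(-255319, 190430), Pow(Add(-4, Mul(Rational(1, 3), -37)), -1)), 1132) = Add(Mul(Rational(-255319, 190430), Pow(Add(-4, Rational(-37, 3)), -1)), 1132) = Add(Mul(Rational(-255319, 190430), Pow(Rational(-49, 3), -1)), 1132) = Add(Mul(Rational(-255319, 190430), Rational(-3, 49)), 1132) = Add(Rational(765957, 9331070), 1132) = Rational(10563537197, 9331070)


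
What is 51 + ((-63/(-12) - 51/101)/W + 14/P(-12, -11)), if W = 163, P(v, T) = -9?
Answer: 29321393/592668 ≈ 49.474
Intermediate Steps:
51 + ((-63/(-12) - 51/101)/W + 14/P(-12, -11)) = 51 + ((-63/(-12) - 51/101)/163 + 14/(-9)) = 51 + ((-63*(-1/12) - 51*1/101)*(1/163) + 14*(-⅑)) = 51 + ((21/4 - 51/101)*(1/163) - 14/9) = 51 + ((1917/404)*(1/163) - 14/9) = 51 + (1917/65852 - 14/9) = 51 - 904675/592668 = 29321393/592668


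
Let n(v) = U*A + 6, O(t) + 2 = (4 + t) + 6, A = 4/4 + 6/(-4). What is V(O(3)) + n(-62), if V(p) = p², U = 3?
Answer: 251/2 ≈ 125.50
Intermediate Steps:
A = -½ (A = 4*(¼) + 6*(-¼) = 1 - 3/2 = -½ ≈ -0.50000)
O(t) = 8 + t (O(t) = -2 + ((4 + t) + 6) = -2 + (10 + t) = 8 + t)
n(v) = 9/2 (n(v) = 3*(-½) + 6 = -3/2 + 6 = 9/2)
V(O(3)) + n(-62) = (8 + 3)² + 9/2 = 11² + 9/2 = 121 + 9/2 = 251/2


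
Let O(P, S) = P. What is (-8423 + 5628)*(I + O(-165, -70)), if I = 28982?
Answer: -80543515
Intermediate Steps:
(-8423 + 5628)*(I + O(-165, -70)) = (-8423 + 5628)*(28982 - 165) = -2795*28817 = -80543515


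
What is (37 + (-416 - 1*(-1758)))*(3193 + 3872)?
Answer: 9742635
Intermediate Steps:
(37 + (-416 - 1*(-1758)))*(3193 + 3872) = (37 + (-416 + 1758))*7065 = (37 + 1342)*7065 = 1379*7065 = 9742635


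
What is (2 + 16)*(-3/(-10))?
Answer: 27/5 ≈ 5.4000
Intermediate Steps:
(2 + 16)*(-3/(-10)) = 18*(-3*(-⅒)) = 18*(3/10) = 27/5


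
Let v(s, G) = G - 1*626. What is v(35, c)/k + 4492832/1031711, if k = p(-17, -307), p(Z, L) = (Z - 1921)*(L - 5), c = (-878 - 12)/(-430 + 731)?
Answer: 10756666396891/2470696107516 ≈ 4.3537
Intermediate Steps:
c = -890/301 ≈ -2.9568
v(s, G) = -626 + G (v(s, G) = G - 626 = -626 + G)
p(Z, L) = (-1921 + Z)*(-5 + L)
k = 604656 (k = 9605 - 1921*(-307) - 5*(-17) - 307*(-17) = 9605 + 589747 + 85 + 5219 = 604656)
v(35, c)/k + 4492832/1031711 = (-626 - 890/301)/604656 + 4492832/1031711 = -189316/301*1/604656 + 4492832*(1/1031711) = -2491/2394756 + 4492832/1031711 = 10756666396891/2470696107516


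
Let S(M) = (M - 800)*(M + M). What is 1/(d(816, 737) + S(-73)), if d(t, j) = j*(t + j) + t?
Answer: 1/1272835 ≈ 7.8565e-7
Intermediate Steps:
d(t, j) = t + j*(j + t) (d(t, j) = j*(j + t) + t = t + j*(j + t))
S(M) = 2*M*(-800 + M) (S(M) = (-800 + M)*(2*M) = 2*M*(-800 + M))
1/(d(816, 737) + S(-73)) = 1/((816 + 737² + 737*816) + 2*(-73)*(-800 - 73)) = 1/((816 + 543169 + 601392) + 2*(-73)*(-873)) = 1/(1145377 + 127458) = 1/1272835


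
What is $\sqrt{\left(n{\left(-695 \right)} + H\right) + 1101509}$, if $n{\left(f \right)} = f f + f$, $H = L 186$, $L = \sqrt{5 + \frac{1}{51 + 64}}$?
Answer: $\frac{\sqrt{20946270775 + 513360 \sqrt{115}}}{115} \approx 1258.7$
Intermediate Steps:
$L = \frac{24 \sqrt{115}}{115}$ ($L = \sqrt{5 + \frac{1}{115}} = \sqrt{\frac{576}{115}} = \frac{24 \sqrt{115}}{115} \approx 2.238$)
$H = \frac{4464 \sqrt{115}}{115}$ ($H = \frac{24 \sqrt{115}}{115} \cdot 186 = \frac{4464 \sqrt{115}}{115} \approx 416.27$)
$n{\left(f \right)} = f + f^{2}$ ($n{\left(f \right)} = f^{2} + f = f + f^{2}$)
$\sqrt{\left(n{\left(-695 \right)} + H\right) + 1101509} = \sqrt{\left(- 695 \left(1 - 695\right) + \frac{4464 \sqrt{115}}{115}\right) + 1101509} = \sqrt{\left(\left(-695\right) \left(-694\right) + \frac{4464 \sqrt{115}}{115}\right) + 1101509} = \sqrt{\left(482330 + \frac{4464 \sqrt{115}}{115}\right) + 1101509} = \sqrt{1583839 + \frac{4464 \sqrt{115}}{115}}$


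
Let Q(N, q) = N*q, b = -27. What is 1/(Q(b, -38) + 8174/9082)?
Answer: 4541/4663153 ≈ 0.00097380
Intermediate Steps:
1/(Q(b, -38) + 8174/9082) = 1/(-27*(-38) + 8174/9082) = 1/(1026 + 8174*(1/9082)) = 1/(1026 + 4087/4541) = 1/(4663153/4541) = 4541/4663153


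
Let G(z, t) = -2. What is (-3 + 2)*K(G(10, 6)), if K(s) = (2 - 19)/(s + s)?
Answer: -17/4 ≈ -4.2500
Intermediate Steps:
K(s) = -17/(2*s) (K(s) = -17*1/(2*s) = -17/(2*s))
(-3 + 2)*K(G(10, 6)) = (-3 + 2)*(-17/2/(-2)) = -(-17)*(-1)/(2*2) = -1*17/4 = -17/4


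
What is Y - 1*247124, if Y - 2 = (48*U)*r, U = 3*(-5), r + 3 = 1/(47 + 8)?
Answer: -2694726/11 ≈ -2.4498e+5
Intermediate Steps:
r = -164/55 (r = -3 + 1/(47 + 8) = -3 + 1/55 = -164/55 ≈ -2.9818)
U = -15
Y = 23638/11 (Y = 2 + (48*(-15))*(-164/55) = 2 - 720*(-164/55) = 2 + 23616/11 = 23638/11 ≈ 2148.9)
Y - 1*247124 = 23638/11 - 1*247124 = 23638/11 - 247124 = -2694726/11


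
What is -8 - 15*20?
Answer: -308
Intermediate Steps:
-8 - 15*20 = -8 - 300 = -308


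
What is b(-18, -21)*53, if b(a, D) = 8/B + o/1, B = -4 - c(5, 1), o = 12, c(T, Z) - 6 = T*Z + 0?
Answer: 9116/15 ≈ 607.73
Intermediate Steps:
c(T, Z) = 6 + T*Z (c(T, Z) = 6 + (T*Z + 0) = 6 + T*Z)
B = -15 (B = -4 - (6 + 5*1) = -4 - (6 + 5) = -4 - 1*11 = -4 - 11 = -15)
b(a, D) = 172/15 (b(a, D) = 8/(-15) + 12/1 = 8*(-1/15) + 12*1 = -8/15 + 12 = 172/15)
b(-18, -21)*53 = (172/15)*53 = 9116/15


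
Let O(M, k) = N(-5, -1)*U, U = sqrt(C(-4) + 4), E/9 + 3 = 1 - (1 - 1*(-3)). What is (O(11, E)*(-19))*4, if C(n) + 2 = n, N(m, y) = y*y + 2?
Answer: -228*I*sqrt(2) ≈ -322.44*I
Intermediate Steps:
N(m, y) = 2 + y**2 (N(m, y) = y**2 + 2 = 2 + y**2)
C(n) = -2 + n
E = -54 (E = -27 + 9*(1 - (1 - 1*(-3))) = -27 + 9*(1 - (1 + 3)) = -27 + 9*(1 - 1*4) = -27 + 9*(1 - 4) = -27 + 9*(-3) = -27 - 27 = -54)
U = I*sqrt(2) (U = sqrt((-2 - 4) + 4) = sqrt(-6 + 4) = sqrt(-2) = I*sqrt(2) ≈ 1.4142*I)
O(M, k) = 3*I*sqrt(2) (O(M, k) = (2 + (-1)**2)*(I*sqrt(2)) = (2 + 1)*(I*sqrt(2)) = 3*(I*sqrt(2)) = 3*I*sqrt(2))
(O(11, E)*(-19))*4 = ((3*I*sqrt(2))*(-19))*4 = -57*I*sqrt(2)*4 = -228*I*sqrt(2)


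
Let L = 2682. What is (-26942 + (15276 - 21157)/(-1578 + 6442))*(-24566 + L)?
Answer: 716984228199/1216 ≈ 5.8963e+8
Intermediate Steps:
(-26942 + (15276 - 21157)/(-1578 + 6442))*(-24566 + L) = (-26942 + (15276 - 21157)/(-1578 + 6442))*(-24566 + 2682) = (-26942 - 5881/4864)*(-21884) = -131051769/4864*(-21884) = 716984228199/1216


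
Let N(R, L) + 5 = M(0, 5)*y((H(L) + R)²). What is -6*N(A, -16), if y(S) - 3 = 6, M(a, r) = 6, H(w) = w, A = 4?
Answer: -294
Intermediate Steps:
y(S) = 9 (y(S) = 3 + 6 = 9)
N(R, L) = 49 (N(R, L) = -5 + 6*9 = -5 + 54 = 49)
-6*N(A, -16) = -6*49 = -294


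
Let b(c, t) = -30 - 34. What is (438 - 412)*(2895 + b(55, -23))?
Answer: 73606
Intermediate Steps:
b(c, t) = -64
(438 - 412)*(2895 + b(55, -23)) = (438 - 412)*(2895 - 64) = 26*2831 = 73606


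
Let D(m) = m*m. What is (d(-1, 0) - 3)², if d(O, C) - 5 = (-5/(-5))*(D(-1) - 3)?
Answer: 0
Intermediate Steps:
D(m) = m²
d(O, C) = 3 (d(O, C) = 5 + (-5/(-5))*((-1)² - 3) = 5 + (-5*(-⅕))*(1 - 3) = 5 + 1*(-2) = 5 - 2 = 3)
(d(-1, 0) - 3)² = (3 - 3)² = 0² = 0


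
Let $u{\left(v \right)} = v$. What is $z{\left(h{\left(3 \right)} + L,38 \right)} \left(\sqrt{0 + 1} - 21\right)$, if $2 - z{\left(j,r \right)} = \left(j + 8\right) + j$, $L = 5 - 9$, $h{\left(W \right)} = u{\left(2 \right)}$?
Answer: $40$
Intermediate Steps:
$h{\left(W \right)} = 2$
$L = -4$
$z{\left(j,r \right)} = -6 - 2 j$ ($z{\left(j,r \right)} = 2 - \left(\left(j + 8\right) + j\right) = 2 - \left(\left(8 + j\right) + j\right) = 2 - \left(8 + 2 j\right) = -6 - 2 j$)
$z{\left(h{\left(3 \right)} + L,38 \right)} \left(\sqrt{0 + 1} - 21\right) = \left(-6 - 2 \left(2 - 4\right)\right) \left(\sqrt{0 + 1} - 21\right) = \left(-6 - -4\right) \left(\sqrt{1} - 21\right) = \left(-6 + 4\right) \left(1 - 21\right) = \left(-2\right) \left(-20\right) = 40$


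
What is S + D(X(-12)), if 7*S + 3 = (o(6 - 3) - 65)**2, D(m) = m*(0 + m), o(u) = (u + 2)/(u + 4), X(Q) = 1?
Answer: 202696/343 ≈ 590.95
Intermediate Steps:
o(u) = (2 + u)/(4 + u)
D(m) = m**2 (D(m) = m*m = m**2)
S = 202353/343 (S = -3/7 + ((2 + (6 - 3))/(4 + (6 - 3)) - 65)**2/7 = -3/7 + ((2 + 3)/(4 + 3) - 65)**2/7 = -3/7 + (5/7 - 65)**2/7 = -3/7 + (-450/7)**2/7 = -3/7 + (1/7)*(202500/49) = -3/7 + 202500/343 = 202353/343 ≈ 589.95)
S + D(X(-12)) = 202353/343 + 1**2 = 202353/343 + 1 = 202696/343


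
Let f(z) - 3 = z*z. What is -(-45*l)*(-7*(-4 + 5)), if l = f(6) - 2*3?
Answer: -10395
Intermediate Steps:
f(z) = 3 + z² (f(z) = 3 + z*z = 3 + z²)
l = 33 (l = (3 + 6²) - 2*3 = (3 + 36) - 6 = 39 - 6 = 33)
-(-45*l)*(-7*(-4 + 5)) = -(-45*33)*(-7*(-4 + 5)) = -(-1485)*(-7*1) = -(-1485)*(-7) = -1*10395 = -10395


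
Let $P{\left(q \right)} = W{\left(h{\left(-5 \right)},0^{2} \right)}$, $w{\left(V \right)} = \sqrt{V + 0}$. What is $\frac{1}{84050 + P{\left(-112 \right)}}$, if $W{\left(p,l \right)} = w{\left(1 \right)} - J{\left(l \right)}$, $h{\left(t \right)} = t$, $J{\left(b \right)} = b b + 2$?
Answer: $\frac{1}{84049} \approx 1.1898 \cdot 10^{-5}$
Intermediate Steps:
$J{\left(b \right)} = 2 + b^{2}$ ($J{\left(b \right)} = b^{2} + 2 = 2 + b^{2}$)
$w{\left(V \right)} = \sqrt{V}$
$W{\left(p,l \right)} = -1 - l^{2}$ ($W{\left(p,l \right)} = \sqrt{1} - \left(2 + l^{2}\right) = 1 - \left(2 + l^{2}\right) = -1 - l^{2}$)
$P{\left(q \right)} = -1$ ($P{\left(q \right)} = -1 - \left(0^{2}\right)^{2} = -1 - 0^{2} = -1 - 0 = -1 + 0 = -1$)
$\frac{1}{84050 + P{\left(-112 \right)}} = \frac{1}{84050 - 1} = \frac{1}{84049}$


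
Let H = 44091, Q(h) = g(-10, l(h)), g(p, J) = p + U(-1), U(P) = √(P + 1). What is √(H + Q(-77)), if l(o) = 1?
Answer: √44081 ≈ 209.95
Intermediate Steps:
U(P) = √(1 + P)
g(p, J) = p (g(p, J) = p + √(1 - 1) = p + √0 = p + 0 = p)
Q(h) = -10
√(H + Q(-77)) = √(44091 - 10) = √44081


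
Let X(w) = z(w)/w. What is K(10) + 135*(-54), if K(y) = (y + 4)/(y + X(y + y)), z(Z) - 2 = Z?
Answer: -809050/111 ≈ -7288.7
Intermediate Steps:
z(Z) = 2 + Z
X(w) = (2 + w)/w
K(y) = (4 + y)/(y + (2 + 2*y)/(2*y)) (K(y) = (y + 4)/(y + (2 + (y + y))/(y + y)) = (4 + y)/(y + (2 + 2*y)/((2*y))) = (4 + y)/(y + (1/(2*y))*(2 + 2*y)) = (4 + y)/(y + (2 + 2*y)/(2*y)))
K(10) + 135*(-54) = 10*(4 + 10)/(1 + 10 + 10²) + 135*(-54) = 10*14/(1 + 10 + 100) - 7290 = 10*14/111 - 7290 = 10*(1/111)*14 - 7290 = 140/111 - 7290 = -809050/111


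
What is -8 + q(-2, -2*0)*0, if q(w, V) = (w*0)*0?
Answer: -8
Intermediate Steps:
q(w, V) = 0 (q(w, V) = 0*0 = 0)
-8 + q(-2, -2*0)*0 = -8 + 0*0 = -8 + 0 = -8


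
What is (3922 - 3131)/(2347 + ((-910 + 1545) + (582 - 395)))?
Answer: 791/3169 ≈ 0.24961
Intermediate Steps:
(3922 - 3131)/(2347 + ((-910 + 1545) + (582 - 395))) = 791/(2347 + (635 + 187)) = 791/(2347 + 822) = 791/3169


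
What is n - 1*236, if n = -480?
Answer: -716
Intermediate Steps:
n - 1*236 = -480 - 1*236 = -480 - 236 = -716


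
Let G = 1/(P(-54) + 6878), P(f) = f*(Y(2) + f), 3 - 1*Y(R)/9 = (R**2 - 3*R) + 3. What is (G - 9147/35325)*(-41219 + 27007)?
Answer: 17368680938/4721775 ≈ 3678.4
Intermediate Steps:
Y(R) = -9*R**2 + 27*R (Y(R) = 27 - 9*((R**2 - 3*R) + 3) = 27 - 9*(3 + R**2 - 3*R) = 27 + (-27 - 9*R**2 + 27*R) = -9*R**2 + 27*R)
P(f) = f*(18 + f) (P(f) = f*(9*2*(3 - 1*2) + f) = f*(9*2*(3 - 2) + f) = f*(9*2*1 + f) = f*(18 + f))
G = 1/8822 (G = 1/(-54*(18 - 54) + 6878) = 1/(-54*(-36) + 6878) = 1/(1944 + 6878) = 1/8822 ≈ 0.00011335)
(G - 9147/35325)*(-41219 + 27007) = (1/8822 - 9147/35325)*(-41219 + 27007) = (1/8822 - 9147*1/35325)*(-14212) = (1/8822 - 3049/11775)*(-14212) = -26886503/103879050*(-14212) = 17368680938/4721775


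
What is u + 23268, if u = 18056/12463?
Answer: 290007140/12463 ≈ 23269.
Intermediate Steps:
u = 18056/12463 (u = 18056*(1/12463) = 18056/12463 ≈ 1.4488)
u + 23268 = 18056/12463 + 23268 = 290007140/12463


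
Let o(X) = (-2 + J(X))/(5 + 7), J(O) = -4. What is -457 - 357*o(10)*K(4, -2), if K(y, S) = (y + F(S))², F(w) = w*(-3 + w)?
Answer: 34529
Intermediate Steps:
K(y, S) = (y + S*(-3 + S))²
o(X) = -½ (o(X) = (-2 - 4)/(5 + 7) = -6/12 = -6*1/12 = -½)
-457 - 357*o(10)*K(4, -2) = -457 - (-357)*(4 - 2*(-3 - 2))²/2 = -457 - (-357)*(4 - 2*(-5))²/2 = -457 - (-357)*(4 + 10)²/2 = -457 - (-357)*14²/2 = -457 - (-357)*196/2 = -457 - 357*(-98) = -457 + 34986 = 34529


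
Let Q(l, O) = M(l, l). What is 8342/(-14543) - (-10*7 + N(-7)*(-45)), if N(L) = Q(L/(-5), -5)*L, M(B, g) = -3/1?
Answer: 14752803/14543 ≈ 1014.4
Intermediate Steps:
M(B, g) = -3 (M(B, g) = -3*1 = -3)
Q(l, O) = -3
N(L) = -3*L
8342/(-14543) - (-10*7 + N(-7)*(-45)) = 8342/(-14543) - (-10*7 - 3*(-7)*(-45)) = 8342*(-1/14543) - (-70 + 21*(-45)) = -8342/14543 - (-70 - 945) = -8342/14543 - 1*(-1015) = -8342/14543 + 1015 = 14752803/14543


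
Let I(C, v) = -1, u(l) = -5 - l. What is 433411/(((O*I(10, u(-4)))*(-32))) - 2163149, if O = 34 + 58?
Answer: -6367877245/2944 ≈ -2.1630e+6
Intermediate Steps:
O = 92
433411/(((O*I(10, u(-4)))*(-32))) - 2163149 = 433411/(((92*(-1))*(-32))) - 2163149 = 433411/((-92*(-32))) - 2163149 = 433411/2944 - 2163149 = -6367877245/2944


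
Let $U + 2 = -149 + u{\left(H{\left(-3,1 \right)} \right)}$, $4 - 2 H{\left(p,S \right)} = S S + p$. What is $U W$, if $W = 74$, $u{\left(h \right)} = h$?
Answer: $-10952$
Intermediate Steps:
$H{\left(p,S \right)} = 2 - \frac{p}{2} - \frac{S^{2}}{2}$ ($H{\left(p,S \right)} = 2 - \frac{S S + p}{2} = 2 - \frac{S^{2} + p}{2} = 2 - \frac{p + S^{2}}{2} = 2 - \left(\frac{p}{2} + \frac{S^{2}}{2}\right) = 2 - \frac{p}{2} - \frac{S^{2}}{2}$)
$U = -148$ ($U = -2 - 146 = -148$)
$U W = \left(-148\right) 74 = -10952$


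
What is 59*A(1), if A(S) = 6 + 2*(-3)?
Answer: 0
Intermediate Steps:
A(S) = 0 (A(S) = 6 - 6 = 0)
59*A(1) = 59*0 = 0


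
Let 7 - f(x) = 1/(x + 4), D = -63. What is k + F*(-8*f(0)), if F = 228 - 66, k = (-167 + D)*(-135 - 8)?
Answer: 24142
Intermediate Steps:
f(x) = 7 - 1/(4 + x) (f(x) = 7 - 1/(x + 4) = 7 - 1/(4 + x))
k = 32890 (k = (-167 - 63)*(-135 - 8) = -230*(-143) = 32890)
F = 162
k + F*(-8*f(0)) = 32890 + 162*(-8*(27 + 7*0)/(4 + 0)) = 32890 + 162*(-8*(27 + 0)/4) = 32890 + 162*(-2*27) = 32890 + 162*(-8*27/4) = 32890 + 162*(-54) = 32890 - 8748 = 24142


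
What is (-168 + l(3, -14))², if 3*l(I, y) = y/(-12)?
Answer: 9102289/324 ≈ 28094.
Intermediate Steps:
l(I, y) = -y/36 (l(I, y) = (y/(-12))/3 = (y*(-1/12))/3 = (-y/12)/3 = -y/36)
(-168 + l(3, -14))² = (-168 - 1/36*(-14))² = (-168 + 7/18)² = (-3017/18)² = 9102289/324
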